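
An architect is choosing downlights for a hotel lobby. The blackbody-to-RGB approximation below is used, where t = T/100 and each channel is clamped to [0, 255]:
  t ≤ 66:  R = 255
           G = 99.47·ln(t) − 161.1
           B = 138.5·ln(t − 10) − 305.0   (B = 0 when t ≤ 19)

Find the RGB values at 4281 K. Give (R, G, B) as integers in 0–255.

(255, 213, 178)

t = 4281/100 = 42.81; the t ≤ 66 branch applies.
R = 255 by definition for t ≤ 66.
G = 99.47·ln 42.81 − 161.1 = 99.47·3.7568 − 161.1 = 212.586.
B = 138.5·ln(42.81 − 10) − 305.0 = 138.5·ln 32.81 − 305.0 = 138.5·3.4907 − 305.0 = 178.467.
Rounded: (255, 213, 178).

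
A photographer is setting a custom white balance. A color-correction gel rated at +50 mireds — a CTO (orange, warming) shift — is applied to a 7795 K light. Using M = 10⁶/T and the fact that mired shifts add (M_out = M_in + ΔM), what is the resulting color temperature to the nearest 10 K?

5610 K

M_in = 10⁶/7795 = 128.29 mireds.
M_out = 128.29 + (+50) = 178.29 mireds.
T_out = 10⁶/178.29 = 5608.9 K → 5610 K.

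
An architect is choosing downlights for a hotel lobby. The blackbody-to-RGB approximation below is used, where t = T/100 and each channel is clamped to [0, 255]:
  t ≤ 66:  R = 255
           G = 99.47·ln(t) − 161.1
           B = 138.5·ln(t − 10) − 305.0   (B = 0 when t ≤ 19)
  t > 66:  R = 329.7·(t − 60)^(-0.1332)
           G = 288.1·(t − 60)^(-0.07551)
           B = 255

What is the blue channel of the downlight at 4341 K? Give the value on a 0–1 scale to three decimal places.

t = 4341/100 = 43.41; the t ≤ 66 branch applies.
B = 138.5·ln(43.41 − 10) − 305.0 = 138.5·ln 33.41 − 305.0 = 138.5·3.5089 − 305.0 = 180.976.
On a 0–1 scale: 180.976/255 = 0.7097 → 0.710.

0.710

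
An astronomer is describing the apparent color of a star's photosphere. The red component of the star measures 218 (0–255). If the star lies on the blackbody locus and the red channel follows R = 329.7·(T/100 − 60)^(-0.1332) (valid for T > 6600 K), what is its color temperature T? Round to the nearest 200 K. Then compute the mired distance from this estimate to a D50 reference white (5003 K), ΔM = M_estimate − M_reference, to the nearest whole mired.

-78 mireds

(t − 60)^(-0.1332) = 218/329.7 = 0.66121.
t − 60 = 0.66121^(1/-0.1332) = 0.66121^(-7.508) = 22.326, so t = 82.326.
T = 100·t = 8233 K → 8200 K to the nearest 200 K.
M_estimate = 10⁶/8200 = 121.95; M_reference = 10⁶/5003 = 199.88.
ΔM = 121.95 − 199.88 = -77.93 → -78 mireds.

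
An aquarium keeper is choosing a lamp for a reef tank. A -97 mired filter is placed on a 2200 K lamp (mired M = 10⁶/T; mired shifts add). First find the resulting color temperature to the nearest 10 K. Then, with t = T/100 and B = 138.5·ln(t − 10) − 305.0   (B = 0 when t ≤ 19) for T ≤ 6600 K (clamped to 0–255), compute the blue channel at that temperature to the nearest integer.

M_in = 10⁶/2200 = 454.55; M_out = 454.55 + (-97) = 357.55.
T_out = 10⁶/357.55 = 2796.8 K → 2800 K; t = 28.
B = 138.5·ln(28 − 10) − 305.0 = 138.5·ln 18 − 305.0 = 138.5·2.8904 − 305.0 = 95.316.
Rounded: 95.

95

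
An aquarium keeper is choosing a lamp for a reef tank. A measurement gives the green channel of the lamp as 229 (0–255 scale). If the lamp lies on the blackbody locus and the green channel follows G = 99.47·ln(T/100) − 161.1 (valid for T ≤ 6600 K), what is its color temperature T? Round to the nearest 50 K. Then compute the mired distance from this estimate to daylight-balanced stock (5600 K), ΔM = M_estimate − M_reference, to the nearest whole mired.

+19 mireds

ln t = (229 + 161.1) / 99.47 = 3.9218.
t = e^3.9218 = 50.491.
T = 100·t = 5049 K → 5050 K to the nearest 50 K.
M_estimate = 10⁶/5050 = 198.02; M_reference = 10⁶/5600 = 178.57.
ΔM = 198.02 − 178.57 = 19.45 → +19 mireds.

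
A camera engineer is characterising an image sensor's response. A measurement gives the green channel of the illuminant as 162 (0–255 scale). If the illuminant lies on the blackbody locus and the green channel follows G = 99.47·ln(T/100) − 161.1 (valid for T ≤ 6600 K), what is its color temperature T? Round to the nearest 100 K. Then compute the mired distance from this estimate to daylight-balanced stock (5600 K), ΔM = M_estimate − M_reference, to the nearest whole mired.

+206 mireds

ln t = (162 + 161.1) / 99.47 = 3.2482.
t = e^3.2482 = 25.744.
T = 100·t = 2574 K → 2600 K to the nearest 100 K.
M_estimate = 10⁶/2600 = 384.62; M_reference = 10⁶/5600 = 178.57.
ΔM = 384.62 − 178.57 = 206.04 → +206 mireds.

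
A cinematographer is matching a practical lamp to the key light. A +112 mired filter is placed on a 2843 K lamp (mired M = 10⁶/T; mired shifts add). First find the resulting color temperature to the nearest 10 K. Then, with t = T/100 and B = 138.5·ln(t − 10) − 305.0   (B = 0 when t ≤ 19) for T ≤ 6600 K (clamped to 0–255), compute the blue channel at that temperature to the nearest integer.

34

M_in = 10⁶/2843 = 351.74; M_out = 351.74 + (+112) = 463.74.
T_out = 10⁶/463.74 = 2156.4 K → 2160 K; t = 21.6.
B = 138.5·ln(21.6 − 10) − 305.0 = 138.5·ln 11.6 − 305.0 = 138.5·2.4510 − 305.0 = 34.464.
Rounded: 34.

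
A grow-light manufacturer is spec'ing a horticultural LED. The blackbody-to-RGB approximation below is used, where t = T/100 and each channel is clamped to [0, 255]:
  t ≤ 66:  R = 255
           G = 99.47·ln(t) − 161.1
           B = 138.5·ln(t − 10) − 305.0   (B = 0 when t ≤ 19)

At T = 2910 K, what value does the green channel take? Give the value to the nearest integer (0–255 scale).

174

t = 2910/100 = 29.1; the t ≤ 66 branch applies.
G = 99.47·ln 29.1 − 161.1 = 99.47·3.3707 − 161.1 = 174.187.
Rounded: 174.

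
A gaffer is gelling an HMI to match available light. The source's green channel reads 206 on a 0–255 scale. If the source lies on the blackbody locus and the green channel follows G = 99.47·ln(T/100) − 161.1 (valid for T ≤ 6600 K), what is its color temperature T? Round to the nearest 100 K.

4000 K

ln t = (206 + 161.1) / 99.47 = 3.6906.
t = e^3.6906 = 40.067.
T = 100·t = 4007 K → 4000 K to the nearest 100 K.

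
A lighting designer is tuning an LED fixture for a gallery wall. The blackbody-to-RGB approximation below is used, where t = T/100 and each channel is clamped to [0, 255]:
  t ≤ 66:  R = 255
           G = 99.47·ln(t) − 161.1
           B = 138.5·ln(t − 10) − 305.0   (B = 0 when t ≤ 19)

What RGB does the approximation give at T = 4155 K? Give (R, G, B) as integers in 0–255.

(255, 210, 173)

t = 4155/100 = 41.55; the t ≤ 66 branch applies.
R = 255 by definition for t ≤ 66.
G = 99.47·ln 41.55 − 161.1 = 99.47·3.7269 − 161.1 = 209.614.
B = 138.5·ln(41.55 − 10) − 305.0 = 138.5·ln 31.55 − 305.0 = 138.5·3.4516 − 305.0 = 173.043.
Rounded: (255, 210, 173).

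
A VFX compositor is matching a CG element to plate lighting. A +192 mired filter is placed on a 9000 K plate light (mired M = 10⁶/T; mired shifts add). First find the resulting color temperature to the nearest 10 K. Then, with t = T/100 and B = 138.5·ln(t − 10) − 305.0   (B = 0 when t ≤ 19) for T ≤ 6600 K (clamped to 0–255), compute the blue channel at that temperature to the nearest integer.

129

M_in = 10⁶/9000 = 111.11; M_out = 111.11 + (+192) = 303.11.
T_out = 10⁶/303.11 = 3299.1 K → 3300 K; t = 33.
B = 138.5·ln(33 − 10) − 305.0 = 138.5·ln 23 − 305.0 = 138.5·3.1355 − 305.0 = 129.266.
Rounded: 129.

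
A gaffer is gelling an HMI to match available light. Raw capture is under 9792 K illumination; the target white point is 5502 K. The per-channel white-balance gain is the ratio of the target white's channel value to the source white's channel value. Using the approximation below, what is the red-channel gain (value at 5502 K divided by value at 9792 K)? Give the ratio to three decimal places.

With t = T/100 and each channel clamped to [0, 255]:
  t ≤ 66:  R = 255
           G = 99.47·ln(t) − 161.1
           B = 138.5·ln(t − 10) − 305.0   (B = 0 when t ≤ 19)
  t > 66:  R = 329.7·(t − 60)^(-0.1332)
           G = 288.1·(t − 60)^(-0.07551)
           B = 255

1.255

At 9792 K (t = 97.92):
  R = 329.7·(97.92 − 60)^(-0.1332) = 329.7·37.92^(-0.1332) = 329.7·0.61616 = 203.149.
At 5502 K (t = 55.02):
  R = 255 by definition for t ≤ 66.
Gain = 255.000 / 203.149 = 1.2552 → 1.255.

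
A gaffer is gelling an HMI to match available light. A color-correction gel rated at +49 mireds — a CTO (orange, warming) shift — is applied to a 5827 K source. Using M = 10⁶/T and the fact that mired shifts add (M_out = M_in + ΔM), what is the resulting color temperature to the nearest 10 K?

4530 K

M_in = 10⁶/5827 = 171.61 mireds.
M_out = 171.61 + (+49) = 220.61 mireds.
T_out = 10⁶/220.61 = 4532.8 K → 4530 K.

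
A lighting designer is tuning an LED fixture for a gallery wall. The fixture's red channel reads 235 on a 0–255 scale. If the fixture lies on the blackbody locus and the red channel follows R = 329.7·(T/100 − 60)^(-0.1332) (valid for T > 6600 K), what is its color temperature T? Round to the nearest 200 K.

(t − 60)^(-0.1332) = 235/329.7 = 0.71277.
t − 60 = 0.71277^(1/-0.1332) = 0.71277^(-7.508) = 12.705, so t = 72.705.
T = 100·t = 7271 K → 7200 K to the nearest 200 K.

7200 K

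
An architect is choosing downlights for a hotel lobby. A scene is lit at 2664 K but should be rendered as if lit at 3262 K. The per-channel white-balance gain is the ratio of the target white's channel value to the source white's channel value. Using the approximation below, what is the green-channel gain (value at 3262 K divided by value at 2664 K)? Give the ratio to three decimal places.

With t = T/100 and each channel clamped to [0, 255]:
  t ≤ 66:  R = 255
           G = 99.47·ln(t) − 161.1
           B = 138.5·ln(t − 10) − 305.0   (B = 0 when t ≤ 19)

1.122

At 2664 K (t = 26.64):
  G = 99.47·ln 26.64 − 161.1 = 99.47·3.2824 − 161.1 = 165.402.
At 3262 K (t = 32.62):
  G = 99.47·ln 32.62 − 161.1 = 99.47·3.4849 − 161.1 = 185.546.
Gain = 185.546 / 165.402 = 1.1218 → 1.122.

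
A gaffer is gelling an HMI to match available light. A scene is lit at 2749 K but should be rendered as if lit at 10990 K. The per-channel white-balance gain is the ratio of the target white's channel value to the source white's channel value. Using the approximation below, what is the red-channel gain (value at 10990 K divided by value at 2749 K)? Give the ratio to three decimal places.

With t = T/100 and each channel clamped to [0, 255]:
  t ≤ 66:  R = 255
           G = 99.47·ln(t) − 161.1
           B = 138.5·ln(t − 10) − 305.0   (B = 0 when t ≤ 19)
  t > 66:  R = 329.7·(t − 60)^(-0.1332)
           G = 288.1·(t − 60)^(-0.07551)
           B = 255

At 2749 K (t = 27.49):
  R = 255 by definition for t ≤ 66.
At 10990 K (t = 109.9):
  R = 329.7·(109.9 − 60)^(-0.1332) = 329.7·49.9^(-0.1332) = 329.7·0.59404 = 195.854.
Gain = 195.854 / 255.000 = 0.7681 → 0.768.

0.768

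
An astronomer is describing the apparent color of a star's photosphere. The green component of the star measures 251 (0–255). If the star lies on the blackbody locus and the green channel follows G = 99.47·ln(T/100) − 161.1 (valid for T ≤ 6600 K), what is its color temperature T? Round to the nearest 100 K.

ln t = (251 + 161.1) / 99.47 = 4.1430.
t = e^4.1430 = 62.989.
T = 100·t = 6299 K → 6300 K to the nearest 100 K.

6300 K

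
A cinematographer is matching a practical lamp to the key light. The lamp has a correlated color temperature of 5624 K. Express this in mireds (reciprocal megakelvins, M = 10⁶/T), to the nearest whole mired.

178 mireds

M = 10⁶ / 5624 = 177.809 → 178 mireds.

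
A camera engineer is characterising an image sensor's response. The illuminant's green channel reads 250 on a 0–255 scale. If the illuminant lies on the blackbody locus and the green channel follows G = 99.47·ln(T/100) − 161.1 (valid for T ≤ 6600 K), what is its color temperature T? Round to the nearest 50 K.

6250 K

ln t = (250 + 161.1) / 99.47 = 4.1329.
t = e^4.1329 = 62.359.
T = 100·t = 6236 K → 6250 K to the nearest 50 K.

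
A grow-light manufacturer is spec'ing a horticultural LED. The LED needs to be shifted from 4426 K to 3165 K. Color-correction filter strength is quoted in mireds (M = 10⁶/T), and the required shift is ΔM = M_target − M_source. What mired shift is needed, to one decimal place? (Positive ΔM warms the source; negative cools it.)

+90.0 mireds

M_source = 10⁶/4426 = 225.938; M_target = 10⁶/3165 = 315.956.
ΔM = 315.956 − 225.938 = 90.018 → +90.0 mireds, a warming shift.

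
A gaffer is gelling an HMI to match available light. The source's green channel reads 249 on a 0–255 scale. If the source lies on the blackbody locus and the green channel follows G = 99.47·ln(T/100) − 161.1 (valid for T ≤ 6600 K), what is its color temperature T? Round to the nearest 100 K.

6200 K

ln t = (249 + 161.1) / 99.47 = 4.1229.
t = e^4.1229 = 61.735.
T = 100·t = 6174 K → 6200 K to the nearest 100 K.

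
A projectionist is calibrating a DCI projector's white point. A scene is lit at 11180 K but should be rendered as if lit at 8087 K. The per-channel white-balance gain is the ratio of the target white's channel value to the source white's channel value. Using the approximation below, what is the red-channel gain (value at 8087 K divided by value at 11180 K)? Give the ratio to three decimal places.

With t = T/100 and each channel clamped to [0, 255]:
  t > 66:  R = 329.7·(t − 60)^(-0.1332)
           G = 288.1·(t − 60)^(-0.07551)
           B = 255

1.129

At 11180 K (t = 111.8):
  R = 329.7·(111.8 − 60)^(-0.1332) = 329.7·51.8^(-0.1332) = 329.7·0.59109 = 194.881.
At 8087 K (t = 80.87):
  R = 329.7·(80.87 − 60)^(-0.1332) = 329.7·20.87^(-0.1332) = 329.7·0.66717 = 219.968.
Gain = 219.968 / 194.881 = 1.1287 → 1.129.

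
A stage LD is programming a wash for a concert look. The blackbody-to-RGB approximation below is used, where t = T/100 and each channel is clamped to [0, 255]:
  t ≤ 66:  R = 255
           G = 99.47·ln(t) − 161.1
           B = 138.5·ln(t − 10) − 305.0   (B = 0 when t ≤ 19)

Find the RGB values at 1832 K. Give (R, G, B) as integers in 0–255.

t = 1832/100 = 18.32; the t ≤ 66 branch applies.
R = 255 by definition for t ≤ 66.
G = 99.47·ln 18.32 − 161.1 = 99.47·2.9080 − 161.1 = 128.158.
t = 18.32 ≤ 19, so B = 0.
Rounded: (255, 128, 0).

(255, 128, 0)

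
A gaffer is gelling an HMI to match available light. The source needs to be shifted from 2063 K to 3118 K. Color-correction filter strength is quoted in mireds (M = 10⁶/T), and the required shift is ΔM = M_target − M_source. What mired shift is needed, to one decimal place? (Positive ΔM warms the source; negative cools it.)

-164.0 mireds

M_source = 10⁶/2063 = 484.731; M_target = 10⁶/3118 = 320.718.
ΔM = 320.718 − 484.731 = -164.013 → -164.0 mireds, a cooling shift.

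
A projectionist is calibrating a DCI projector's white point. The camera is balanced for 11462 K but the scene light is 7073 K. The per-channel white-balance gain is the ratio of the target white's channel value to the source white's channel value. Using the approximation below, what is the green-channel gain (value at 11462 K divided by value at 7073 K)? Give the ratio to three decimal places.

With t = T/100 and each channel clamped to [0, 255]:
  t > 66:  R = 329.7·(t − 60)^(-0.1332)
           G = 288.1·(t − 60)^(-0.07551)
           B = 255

0.884

At 7073 K (t = 70.73):
  G = 288.1·(70.73 − 60)^(-0.07551) = 288.1·10.73^(-0.07551) = 288.1·0.83595 = 240.837.
At 11462 K (t = 114.62):
  G = 288.1·(114.62 − 60)^(-0.07551) = 288.1·54.62^(-0.07551) = 288.1·0.73929 = 212.988.
Gain = 212.988 / 240.837 = 0.8844 → 0.884.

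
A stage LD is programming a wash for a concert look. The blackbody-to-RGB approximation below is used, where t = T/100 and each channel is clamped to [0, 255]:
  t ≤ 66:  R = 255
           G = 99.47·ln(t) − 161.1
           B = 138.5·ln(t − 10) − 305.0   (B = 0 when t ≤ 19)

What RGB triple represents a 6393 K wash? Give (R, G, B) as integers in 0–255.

(255, 252, 247)

t = 6393/100 = 63.93; the t ≤ 66 branch applies.
R = 255 by definition for t ≤ 66.
G = 99.47·ln 63.93 − 161.1 = 99.47·4.1578 − 161.1 = 252.475.
B = 138.5·ln(63.93 − 10) − 305.0 = 138.5·ln 53.93 − 305.0 = 138.5·3.9877 − 305.0 = 247.295.
Rounded: (255, 252, 247).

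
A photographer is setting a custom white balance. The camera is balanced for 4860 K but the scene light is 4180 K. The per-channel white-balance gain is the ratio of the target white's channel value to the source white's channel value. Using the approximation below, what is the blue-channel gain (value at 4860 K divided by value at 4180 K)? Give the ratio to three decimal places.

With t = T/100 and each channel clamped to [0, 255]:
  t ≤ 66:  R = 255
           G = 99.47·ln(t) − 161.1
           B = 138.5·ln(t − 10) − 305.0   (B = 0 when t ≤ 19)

At 4180 K (t = 41.8):
  B = 138.5·ln(41.8 − 10) − 305.0 = 138.5·ln 31.8 − 305.0 = 138.5·3.4595 − 305.0 = 174.136.
At 4860 K (t = 48.6):
  B = 138.5·ln(48.6 − 10) − 305.0 = 138.5·ln 38.6 − 305.0 = 138.5·3.6533 − 305.0 = 200.975.
Gain = 200.975 / 174.136 = 1.1541 → 1.154.

1.154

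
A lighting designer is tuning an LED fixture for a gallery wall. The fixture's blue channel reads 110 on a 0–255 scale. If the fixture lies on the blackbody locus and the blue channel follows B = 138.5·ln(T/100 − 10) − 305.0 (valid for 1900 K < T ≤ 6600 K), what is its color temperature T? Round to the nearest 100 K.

3000 K

ln(t − 10) = (110 + 305.0) / 138.5 = 2.9964.
t − 10 = e^2.9964 = 20.013, so t = 30.013.
T = 100·t = 3001 K → 3000 K to the nearest 100 K.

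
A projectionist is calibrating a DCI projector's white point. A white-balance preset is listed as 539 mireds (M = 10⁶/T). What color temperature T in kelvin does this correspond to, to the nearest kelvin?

T = 10⁶ / 539 = 1855.29 K → 1855 K.

1855 K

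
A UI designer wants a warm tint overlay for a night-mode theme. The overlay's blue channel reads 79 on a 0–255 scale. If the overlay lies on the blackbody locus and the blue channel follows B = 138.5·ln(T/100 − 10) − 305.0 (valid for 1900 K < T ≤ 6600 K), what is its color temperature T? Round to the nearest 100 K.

ln(t − 10) = (79 + 305.0) / 138.5 = 2.7726.
t − 10 = e^2.7726 = 16.000, so t = 26.000.
T = 100·t = 2600 K → 2600 K to the nearest 100 K.

2600 K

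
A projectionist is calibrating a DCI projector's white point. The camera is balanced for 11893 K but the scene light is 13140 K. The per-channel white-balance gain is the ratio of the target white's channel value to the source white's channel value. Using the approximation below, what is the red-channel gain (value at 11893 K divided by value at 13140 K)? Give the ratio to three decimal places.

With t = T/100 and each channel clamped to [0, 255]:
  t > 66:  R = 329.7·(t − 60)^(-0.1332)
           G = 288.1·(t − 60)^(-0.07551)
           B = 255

At 13140 K (t = 131.4):
  R = 329.7·(131.4 − 60)^(-0.1332) = 329.7·71.4^(-0.1332) = 329.7·0.56635 = 186.727.
At 11893 K (t = 118.93):
  R = 329.7·(118.93 − 60)^(-0.1332) = 329.7·58.93^(-0.1332) = 329.7·0.58102 = 191.562.
Gain = 191.562 / 186.727 = 1.0259 → 1.026.

1.026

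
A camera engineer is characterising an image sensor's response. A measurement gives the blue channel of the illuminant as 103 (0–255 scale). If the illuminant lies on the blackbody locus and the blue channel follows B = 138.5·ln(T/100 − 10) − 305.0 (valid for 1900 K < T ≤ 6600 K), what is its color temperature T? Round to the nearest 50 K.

2900 K

ln(t − 10) = (103 + 305.0) / 138.5 = 2.9458.
t − 10 = e^2.9458 = 19.027, so t = 29.027.
T = 100·t = 2903 K → 2900 K to the nearest 50 K.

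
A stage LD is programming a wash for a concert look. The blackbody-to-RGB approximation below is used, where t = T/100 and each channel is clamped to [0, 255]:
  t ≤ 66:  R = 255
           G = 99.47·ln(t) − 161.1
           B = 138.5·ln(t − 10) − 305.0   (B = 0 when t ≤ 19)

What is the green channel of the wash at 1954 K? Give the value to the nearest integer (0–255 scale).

135

t = 1954/100 = 19.54; the t ≤ 66 branch applies.
G = 99.47·ln 19.54 − 161.1 = 99.47·2.9725 − 161.1 = 134.571.
Rounded: 135.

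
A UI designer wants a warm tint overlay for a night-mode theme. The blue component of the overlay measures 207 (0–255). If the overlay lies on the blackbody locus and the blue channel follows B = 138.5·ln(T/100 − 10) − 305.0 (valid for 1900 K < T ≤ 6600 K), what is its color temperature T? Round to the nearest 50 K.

ln(t − 10) = (207 + 305.0) / 138.5 = 3.6968.
t − 10 = e^3.6968 = 40.316, so t = 50.316.
T = 100·t = 5032 K → 5050 K to the nearest 50 K.

5050 K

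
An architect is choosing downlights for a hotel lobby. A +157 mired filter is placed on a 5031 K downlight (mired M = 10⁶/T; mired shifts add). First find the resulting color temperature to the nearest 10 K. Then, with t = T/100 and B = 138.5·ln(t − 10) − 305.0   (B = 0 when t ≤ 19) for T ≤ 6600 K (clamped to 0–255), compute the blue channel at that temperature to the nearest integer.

96

M_in = 10⁶/5031 = 198.77; M_out = 198.77 + (+157) = 355.77.
T_out = 10⁶/355.77 = 2810.8 K → 2810 K; t = 28.1.
B = 138.5·ln(28.1 − 10) − 305.0 = 138.5·ln 18.1 − 305.0 = 138.5·2.8959 − 305.0 = 96.084.
Rounded: 96.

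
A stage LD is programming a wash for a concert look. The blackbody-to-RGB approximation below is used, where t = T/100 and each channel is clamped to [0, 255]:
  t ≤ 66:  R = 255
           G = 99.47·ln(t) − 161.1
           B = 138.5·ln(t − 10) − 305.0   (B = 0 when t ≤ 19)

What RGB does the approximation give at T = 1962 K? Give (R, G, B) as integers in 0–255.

t = 1962/100 = 19.62; the t ≤ 66 branch applies.
R = 255 by definition for t ≤ 66.
G = 99.47·ln 19.62 − 161.1 = 99.47·2.9765 − 161.1 = 134.977.
B = 138.5·ln(19.62 − 10) − 305.0 = 138.5·ln 9.62 − 305.0 = 138.5·2.2638 − 305.0 = 8.542.
Rounded: (255, 135, 9).

(255, 135, 9)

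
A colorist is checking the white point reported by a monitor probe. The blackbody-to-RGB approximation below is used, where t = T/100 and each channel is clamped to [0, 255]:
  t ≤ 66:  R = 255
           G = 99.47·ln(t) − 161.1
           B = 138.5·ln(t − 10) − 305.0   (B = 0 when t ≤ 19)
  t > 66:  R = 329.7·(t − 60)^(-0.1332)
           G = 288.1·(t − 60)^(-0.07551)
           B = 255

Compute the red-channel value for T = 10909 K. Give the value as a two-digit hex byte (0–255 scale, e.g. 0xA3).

0xC4

t = 10909/100 = 109.09; the t > 66 branch applies.
R = 329.7·(109.09 − 60)^(-0.1332) = 329.7·49.09^(-0.1332) = 329.7·0.59533 = 196.281.
Rounded: 196; in hex, 0xC4.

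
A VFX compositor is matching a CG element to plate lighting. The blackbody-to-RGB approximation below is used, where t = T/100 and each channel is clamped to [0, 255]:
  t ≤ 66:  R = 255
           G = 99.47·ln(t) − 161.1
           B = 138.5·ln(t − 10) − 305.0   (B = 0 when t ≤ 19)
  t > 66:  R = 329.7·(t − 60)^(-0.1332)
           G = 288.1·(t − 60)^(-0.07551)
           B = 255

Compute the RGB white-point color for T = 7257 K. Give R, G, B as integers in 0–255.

R=235, G=238, B=255

t = 7257/100 = 72.57; the t > 66 branch applies.
R = 329.7·(72.57 − 60)^(-0.1332) = 329.7·12.57^(-0.1332) = 329.7·0.71379 = 235.336.
G = 288.1·(72.57 − 60)^(-0.07551) = 288.1·12.57^(-0.07551) = 288.1·0.82602 = 237.976.
B = 255 by definition for t > 66.
Rounded: (235, 238, 255).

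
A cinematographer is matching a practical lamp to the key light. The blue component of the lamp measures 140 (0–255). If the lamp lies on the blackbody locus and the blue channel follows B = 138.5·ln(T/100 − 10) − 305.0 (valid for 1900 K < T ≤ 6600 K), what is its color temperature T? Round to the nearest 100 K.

3500 K

ln(t − 10) = (140 + 305.0) / 138.5 = 3.2130.
t − 10 = e^3.2130 = 24.853, so t = 34.853.
T = 100·t = 3485 K → 3500 K to the nearest 100 K.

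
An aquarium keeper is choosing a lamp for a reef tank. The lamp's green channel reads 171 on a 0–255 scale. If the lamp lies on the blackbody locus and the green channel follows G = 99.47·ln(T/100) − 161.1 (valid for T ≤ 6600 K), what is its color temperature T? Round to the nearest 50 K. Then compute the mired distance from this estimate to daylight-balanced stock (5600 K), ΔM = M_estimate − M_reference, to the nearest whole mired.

ln t = (171 + 161.1) / 99.47 = 3.3387.
t = e^3.3387 = 28.182.
T = 100·t = 2818 K → 2800 K to the nearest 50 K.
M_estimate = 10⁶/2800 = 357.14; M_reference = 10⁶/5600 = 178.57.
ΔM = 357.14 − 178.57 = 178.57 → +179 mireds.

+179 mireds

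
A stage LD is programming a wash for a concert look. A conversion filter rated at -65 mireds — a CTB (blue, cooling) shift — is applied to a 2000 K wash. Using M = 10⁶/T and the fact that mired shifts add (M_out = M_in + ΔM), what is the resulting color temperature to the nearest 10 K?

2300 K

M_in = 10⁶/2000 = 500.00 mireds.
M_out = 500.00 + (-65) = 435.00 mireds.
T_out = 10⁶/435.00 = 2298.9 K → 2300 K.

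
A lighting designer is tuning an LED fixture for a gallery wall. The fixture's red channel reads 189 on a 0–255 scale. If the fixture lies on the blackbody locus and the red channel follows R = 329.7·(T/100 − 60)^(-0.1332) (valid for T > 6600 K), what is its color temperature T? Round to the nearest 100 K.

12500 K

(t − 60)^(-0.1332) = 189/329.7 = 0.57325.
t − 60 = 0.57325^(1/-0.1332) = 0.57325^(-7.508) = 65.199, so t = 125.199.
T = 100·t = 12520 K → 12500 K to the nearest 100 K.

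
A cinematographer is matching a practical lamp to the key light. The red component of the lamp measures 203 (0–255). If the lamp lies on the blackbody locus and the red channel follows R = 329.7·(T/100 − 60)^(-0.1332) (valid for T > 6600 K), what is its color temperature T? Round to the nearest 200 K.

(t − 60)^(-0.1332) = 203/329.7 = 0.61571.
t − 60 = 0.61571^(1/-0.1332) = 0.61571^(-7.508) = 38.129, so t = 98.129.
T = 100·t = 9813 K → 9800 K to the nearest 200 K.

9800 K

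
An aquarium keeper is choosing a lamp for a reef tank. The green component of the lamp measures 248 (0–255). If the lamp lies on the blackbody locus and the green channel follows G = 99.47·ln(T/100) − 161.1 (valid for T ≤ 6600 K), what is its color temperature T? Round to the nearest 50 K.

ln t = (248 + 161.1) / 99.47 = 4.1128.
t = e^4.1128 = 61.117.
T = 100·t = 6112 K → 6100 K to the nearest 50 K.

6100 K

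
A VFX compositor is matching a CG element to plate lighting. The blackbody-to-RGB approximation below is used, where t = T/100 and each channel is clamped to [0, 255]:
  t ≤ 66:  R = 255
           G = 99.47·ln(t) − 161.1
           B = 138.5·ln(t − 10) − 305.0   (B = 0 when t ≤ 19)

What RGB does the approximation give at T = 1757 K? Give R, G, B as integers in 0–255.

R=255, G=124, B=0

t = 1757/100 = 17.57; the t ≤ 66 branch applies.
R = 255 by definition for t ≤ 66.
G = 99.47·ln 17.57 − 161.1 = 99.47·2.8662 − 161.1 = 124.000.
t = 17.57 ≤ 19, so B = 0.
Rounded: (255, 124, 0).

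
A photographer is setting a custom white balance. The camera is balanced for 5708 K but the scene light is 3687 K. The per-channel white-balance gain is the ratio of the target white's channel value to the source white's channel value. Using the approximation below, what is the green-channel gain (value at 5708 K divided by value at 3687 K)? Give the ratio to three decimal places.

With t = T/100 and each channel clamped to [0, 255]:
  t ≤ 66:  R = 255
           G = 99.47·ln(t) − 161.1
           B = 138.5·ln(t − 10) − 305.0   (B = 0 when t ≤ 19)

1.220

At 3687 K (t = 36.87):
  G = 99.47·ln 36.87 − 161.1 = 99.47·3.6074 − 161.1 = 197.728.
At 5708 K (t = 57.08):
  G = 99.47·ln 57.08 − 161.1 = 99.47·4.0445 − 161.1 = 241.202.
Gain = 241.202 / 197.728 = 1.2199 → 1.220.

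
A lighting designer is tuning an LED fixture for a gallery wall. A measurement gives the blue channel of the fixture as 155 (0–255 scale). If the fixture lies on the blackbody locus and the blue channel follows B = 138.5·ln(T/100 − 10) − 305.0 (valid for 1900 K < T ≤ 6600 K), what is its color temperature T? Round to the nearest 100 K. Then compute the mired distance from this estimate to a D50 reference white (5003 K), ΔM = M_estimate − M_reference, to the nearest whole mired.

+63 mireds

ln(t − 10) = (155 + 305.0) / 138.5 = 3.3213.
t − 10 = e^3.3213 = 27.696, so t = 37.696.
T = 100·t = 3770 K → 3800 K to the nearest 100 K.
M_estimate = 10⁶/3800 = 263.16; M_reference = 10⁶/5003 = 199.88.
ΔM = 263.16 − 199.88 = 63.28 → +63 mireds.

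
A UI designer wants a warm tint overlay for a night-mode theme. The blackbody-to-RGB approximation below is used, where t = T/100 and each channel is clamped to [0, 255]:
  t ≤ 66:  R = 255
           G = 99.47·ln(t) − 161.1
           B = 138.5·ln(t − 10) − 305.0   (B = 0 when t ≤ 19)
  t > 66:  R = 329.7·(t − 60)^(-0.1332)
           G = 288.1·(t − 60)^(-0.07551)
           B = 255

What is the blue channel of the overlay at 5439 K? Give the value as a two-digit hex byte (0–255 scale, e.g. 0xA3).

0xDC

t = 5439/100 = 54.39; the t ≤ 66 branch applies.
B = 138.5·ln(54.39 − 10) − 305.0 = 138.5·ln 44.39 − 305.0 = 138.5·3.7930 − 305.0 = 220.332.
Rounded: 220; in hex, 0xDC.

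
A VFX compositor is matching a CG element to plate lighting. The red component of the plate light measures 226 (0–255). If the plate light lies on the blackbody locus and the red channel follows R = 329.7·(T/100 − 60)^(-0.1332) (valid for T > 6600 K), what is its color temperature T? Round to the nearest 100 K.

7700 K

(t − 60)^(-0.1332) = 226/329.7 = 0.68547.
t − 60 = 0.68547^(1/-0.1332) = 0.68547^(-7.508) = 17.034, so t = 77.034.
T = 100·t = 7703 K → 7700 K to the nearest 100 K.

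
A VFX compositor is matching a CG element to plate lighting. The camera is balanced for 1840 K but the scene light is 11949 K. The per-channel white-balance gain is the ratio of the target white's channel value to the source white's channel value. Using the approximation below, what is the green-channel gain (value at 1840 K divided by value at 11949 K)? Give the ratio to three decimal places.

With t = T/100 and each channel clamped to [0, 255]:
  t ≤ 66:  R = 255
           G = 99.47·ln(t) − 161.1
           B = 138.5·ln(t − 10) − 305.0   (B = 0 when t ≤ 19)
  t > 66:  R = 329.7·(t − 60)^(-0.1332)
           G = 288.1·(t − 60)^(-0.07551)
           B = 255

0.608

At 11949 K (t = 119.49):
  G = 288.1·(119.49 − 60)^(-0.07551) = 288.1·59.49^(-0.07551) = 288.1·0.73453 = 211.619.
At 1840 K (t = 18.4):
  G = 99.47·ln 18.4 − 161.1 = 99.47·2.9124 − 161.1 = 128.592.
Gain = 128.592 / 211.619 = 0.6077 → 0.608.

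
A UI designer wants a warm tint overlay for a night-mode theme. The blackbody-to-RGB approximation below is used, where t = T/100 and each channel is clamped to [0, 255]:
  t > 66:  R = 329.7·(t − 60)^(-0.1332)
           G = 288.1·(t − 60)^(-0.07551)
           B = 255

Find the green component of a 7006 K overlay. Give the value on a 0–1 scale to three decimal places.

t = 7006/100 = 70.06; the t > 66 branch applies.
G = 288.1·(70.06 − 60)^(-0.07551) = 288.1·10.06^(-0.07551) = 288.1·0.84003 = 242.012.
On a 0–1 scale: 242.012/255 = 0.9491 → 0.949.

0.949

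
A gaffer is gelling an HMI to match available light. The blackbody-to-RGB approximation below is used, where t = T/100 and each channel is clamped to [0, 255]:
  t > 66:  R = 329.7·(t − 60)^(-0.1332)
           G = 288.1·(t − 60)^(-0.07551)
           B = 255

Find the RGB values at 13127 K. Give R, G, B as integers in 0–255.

t = 13127/100 = 131.27; the t > 66 branch applies.
R = 329.7·(131.27 − 60)^(-0.1332) = 329.7·71.27^(-0.1332) = 329.7·0.56649 = 186.772.
G = 288.1·(131.27 − 60)^(-0.07551) = 288.1·71.27^(-0.07551) = 288.1·0.72458 = 208.752.
B = 255 by definition for t > 66.
Rounded: (187, 209, 255).

R=187, G=209, B=255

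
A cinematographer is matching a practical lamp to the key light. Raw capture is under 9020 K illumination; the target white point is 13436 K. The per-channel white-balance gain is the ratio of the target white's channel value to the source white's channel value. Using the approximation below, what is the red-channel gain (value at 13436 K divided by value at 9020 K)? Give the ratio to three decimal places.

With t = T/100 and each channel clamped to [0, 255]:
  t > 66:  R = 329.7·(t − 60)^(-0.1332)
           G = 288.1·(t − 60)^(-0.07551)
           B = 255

0.887

At 9020 K (t = 90.2):
  R = 329.7·(90.2 − 60)^(-0.1332) = 329.7·30.2^(-0.1332) = 329.7·0.63513 = 209.403.
At 13436 K (t = 134.36):
  R = 329.7·(134.36 − 60)^(-0.1332) = 329.7·74.36^(-0.1332) = 329.7·0.56330 = 185.719.
Gain = 185.719 / 209.403 = 0.8869 → 0.887.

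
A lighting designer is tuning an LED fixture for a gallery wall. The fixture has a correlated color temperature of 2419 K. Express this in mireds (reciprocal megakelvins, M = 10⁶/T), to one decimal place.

M = 10⁶ / 2419 = 413.394 → 413.4 mireds.

413.4 mireds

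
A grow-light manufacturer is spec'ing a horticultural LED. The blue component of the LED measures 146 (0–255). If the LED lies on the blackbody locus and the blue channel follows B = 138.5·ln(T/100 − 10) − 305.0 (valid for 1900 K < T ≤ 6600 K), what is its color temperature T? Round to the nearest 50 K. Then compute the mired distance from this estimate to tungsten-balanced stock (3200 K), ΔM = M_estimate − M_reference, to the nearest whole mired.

-35 mireds

ln(t − 10) = (146 + 305.0) / 138.5 = 3.2563.
t − 10 = e^3.2563 = 25.954, so t = 35.954.
T = 100·t = 3595 K → 3600 K to the nearest 50 K.
M_estimate = 10⁶/3600 = 277.78; M_reference = 10⁶/3200 = 312.50.
ΔM = 277.78 − 312.50 = -34.72 → -35 mireds.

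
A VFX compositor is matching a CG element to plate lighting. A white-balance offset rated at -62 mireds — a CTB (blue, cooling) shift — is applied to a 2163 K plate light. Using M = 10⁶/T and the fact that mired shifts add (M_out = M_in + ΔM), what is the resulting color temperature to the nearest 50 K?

M_in = 10⁶/2163 = 462.32 mireds.
M_out = 462.32 + (-62) = 400.32 mireds.
T_out = 10⁶/400.32 = 2498.0 K → 2500 K.

2500 K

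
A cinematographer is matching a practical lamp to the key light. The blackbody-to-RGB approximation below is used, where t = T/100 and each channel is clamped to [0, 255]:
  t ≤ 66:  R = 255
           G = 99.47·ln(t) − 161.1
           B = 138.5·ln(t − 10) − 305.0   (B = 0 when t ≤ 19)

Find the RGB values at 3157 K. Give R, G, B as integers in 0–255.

t = 3157/100 = 31.57; the t ≤ 66 branch applies.
R = 255 by definition for t ≤ 66.
G = 99.47·ln 31.57 − 161.1 = 99.47·3.4522 − 161.1 = 182.291.
B = 138.5·ln(31.57 − 10) − 305.0 = 138.5·ln 21.57 − 305.0 = 138.5·3.0713 − 305.0 = 120.376.
Rounded: (255, 182, 120).

R=255, G=182, B=120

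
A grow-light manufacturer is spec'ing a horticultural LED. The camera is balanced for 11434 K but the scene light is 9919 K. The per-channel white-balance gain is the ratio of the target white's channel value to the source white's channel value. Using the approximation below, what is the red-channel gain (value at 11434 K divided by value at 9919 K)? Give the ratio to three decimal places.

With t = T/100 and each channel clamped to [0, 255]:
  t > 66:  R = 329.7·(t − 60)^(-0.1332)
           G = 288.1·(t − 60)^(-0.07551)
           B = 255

0.957

At 9919 K (t = 99.19):
  R = 329.7·(99.19 − 60)^(-0.1332) = 329.7·39.19^(-0.1332) = 329.7·0.61346 = 202.259.
At 11434 K (t = 114.34):
  R = 329.7·(114.34 − 60)^(-0.1332) = 329.7·54.34^(-0.1332) = 329.7·0.58733 = 193.643.
Gain = 193.643 / 202.259 = 0.9574 → 0.957.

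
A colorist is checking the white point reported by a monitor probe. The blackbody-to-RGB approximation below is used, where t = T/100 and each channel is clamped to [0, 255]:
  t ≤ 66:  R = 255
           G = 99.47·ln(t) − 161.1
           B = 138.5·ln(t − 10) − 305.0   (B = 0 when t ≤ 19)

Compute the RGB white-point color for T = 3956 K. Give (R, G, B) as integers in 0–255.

(255, 205, 164)

t = 3956/100 = 39.56; the t ≤ 66 branch applies.
R = 255 by definition for t ≤ 66.
G = 99.47·ln 39.56 − 161.1 = 99.47·3.6778 − 161.1 = 204.733.
B = 138.5·ln(39.56 − 10) − 305.0 = 138.5·ln 29.56 − 305.0 = 138.5·3.3864 − 305.0 = 164.019.
Rounded: (255, 205, 164).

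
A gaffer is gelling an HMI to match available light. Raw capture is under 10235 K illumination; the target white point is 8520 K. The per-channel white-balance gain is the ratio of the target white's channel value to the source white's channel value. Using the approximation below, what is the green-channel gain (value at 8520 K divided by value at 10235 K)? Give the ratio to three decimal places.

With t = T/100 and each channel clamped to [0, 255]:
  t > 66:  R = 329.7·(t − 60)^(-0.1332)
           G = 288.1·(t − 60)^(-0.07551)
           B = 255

At 10235 K (t = 102.35):
  G = 288.1·(102.35 − 60)^(-0.07551) = 288.1·42.35^(-0.07551) = 288.1·0.75363 = 217.120.
At 8520 K (t = 85.2):
  G = 288.1·(85.2 − 60)^(-0.07551) = 288.1·25.2^(-0.07551) = 288.1·0.78375 = 225.800.
Gain = 225.800 / 217.120 = 1.0400 → 1.040.

1.040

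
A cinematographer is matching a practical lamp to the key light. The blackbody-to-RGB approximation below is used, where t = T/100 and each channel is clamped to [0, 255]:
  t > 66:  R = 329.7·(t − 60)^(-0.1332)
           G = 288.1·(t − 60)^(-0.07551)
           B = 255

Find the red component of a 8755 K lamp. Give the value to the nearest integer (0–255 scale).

212

t = 8755/100 = 87.55; the t > 66 branch applies.
R = 329.7·(87.55 − 60)^(-0.1332) = 329.7·27.55^(-0.1332) = 329.7·0.64295 = 211.980.
Rounded: 212.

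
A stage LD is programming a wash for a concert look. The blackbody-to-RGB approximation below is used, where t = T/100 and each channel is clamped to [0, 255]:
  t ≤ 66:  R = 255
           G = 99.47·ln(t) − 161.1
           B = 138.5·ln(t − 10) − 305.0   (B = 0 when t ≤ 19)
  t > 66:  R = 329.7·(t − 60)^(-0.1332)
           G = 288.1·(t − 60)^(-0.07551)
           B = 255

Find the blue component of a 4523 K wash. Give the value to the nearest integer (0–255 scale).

188

t = 4523/100 = 45.23; the t ≤ 66 branch applies.
B = 138.5·ln(45.23 − 10) − 305.0 = 138.5·ln 35.23 − 305.0 = 138.5·3.5619 − 305.0 = 188.323.
Rounded: 188.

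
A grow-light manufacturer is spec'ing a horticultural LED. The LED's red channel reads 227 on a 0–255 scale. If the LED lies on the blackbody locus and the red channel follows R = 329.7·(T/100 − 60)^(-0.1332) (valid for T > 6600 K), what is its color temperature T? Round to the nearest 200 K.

7600 K

(t − 60)^(-0.1332) = 227/329.7 = 0.68850.
t − 60 = 0.68850^(1/-0.1332) = 0.68850^(-7.508) = 16.478, so t = 76.478.
T = 100·t = 7648 K → 7600 K to the nearest 200 K.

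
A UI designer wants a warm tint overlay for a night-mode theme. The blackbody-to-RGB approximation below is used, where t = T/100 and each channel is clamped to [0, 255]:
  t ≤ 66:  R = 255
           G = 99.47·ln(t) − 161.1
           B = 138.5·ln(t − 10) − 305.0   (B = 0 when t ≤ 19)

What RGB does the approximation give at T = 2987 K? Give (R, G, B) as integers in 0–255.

(255, 177, 109)

t = 2987/100 = 29.87; the t ≤ 66 branch applies.
R = 255 by definition for t ≤ 66.
G = 99.47·ln 29.87 − 161.1 = 99.47·3.3969 − 161.1 = 176.785.
B = 138.5·ln(29.87 − 10) − 305.0 = 138.5·ln 19.87 − 305.0 = 138.5·2.9892 − 305.0 = 109.006.
Rounded: (255, 177, 109).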